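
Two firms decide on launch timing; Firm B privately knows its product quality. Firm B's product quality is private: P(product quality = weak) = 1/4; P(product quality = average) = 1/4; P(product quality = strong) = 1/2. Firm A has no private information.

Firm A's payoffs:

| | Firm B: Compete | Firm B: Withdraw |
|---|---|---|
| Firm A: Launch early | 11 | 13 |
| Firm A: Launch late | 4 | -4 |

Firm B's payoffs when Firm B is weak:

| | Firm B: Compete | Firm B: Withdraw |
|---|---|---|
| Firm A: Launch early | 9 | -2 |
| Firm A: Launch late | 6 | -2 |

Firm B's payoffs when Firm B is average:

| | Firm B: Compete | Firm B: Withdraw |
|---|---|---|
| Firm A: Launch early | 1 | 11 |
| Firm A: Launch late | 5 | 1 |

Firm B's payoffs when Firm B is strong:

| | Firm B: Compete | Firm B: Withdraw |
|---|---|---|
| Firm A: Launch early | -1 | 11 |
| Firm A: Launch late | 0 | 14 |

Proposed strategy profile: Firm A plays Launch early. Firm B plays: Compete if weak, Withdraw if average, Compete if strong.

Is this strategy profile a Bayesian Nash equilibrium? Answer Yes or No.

Firm A plays Launch early: E[Launch early] = 1/4·(11) + 1/4·(13) + 1/2·(11) = 23/2; E[Launch late] = 2. Best-responding. ✓
Firm B (product quality weak), facing Launch early: Compete gives 9, Withdraw gives -2. Proposed Compete is best. ✓
Firm B (product quality average), facing Launch early: Compete gives 1, Withdraw gives 11. Proposed Withdraw is best. ✓
Firm B (product quality strong), facing Launch early: Compete gives -1, Withdraw gives 11. Proposed Compete is not best — profitable deviation exists. ✗

No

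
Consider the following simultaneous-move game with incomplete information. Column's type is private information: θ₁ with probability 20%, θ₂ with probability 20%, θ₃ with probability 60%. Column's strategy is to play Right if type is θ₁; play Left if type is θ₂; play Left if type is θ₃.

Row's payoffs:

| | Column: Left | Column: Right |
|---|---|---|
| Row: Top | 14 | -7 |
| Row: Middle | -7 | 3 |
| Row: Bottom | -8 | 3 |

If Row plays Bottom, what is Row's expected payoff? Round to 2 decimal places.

-5.80

E[Bottom] = 0.2·3 + 0.2·(-8) + 0.6·(-8) = 0.6 + (-1.6) + (-4.8) = -5.8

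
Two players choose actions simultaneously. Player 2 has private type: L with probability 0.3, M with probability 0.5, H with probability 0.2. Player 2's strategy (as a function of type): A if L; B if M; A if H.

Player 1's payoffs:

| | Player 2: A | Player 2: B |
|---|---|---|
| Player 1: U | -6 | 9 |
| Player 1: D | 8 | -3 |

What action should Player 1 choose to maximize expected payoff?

D

Compute Player 1's expected payoff for each action, taking the expectation over Player 2's type.
E[U] = 0.3·(-6) + 0.5·(9) + 0.2·(-6) = 1.5
E[D] = 0.3·(8) + 0.5·(-3) + 0.2·(8) = 2.5
Best response: D (2.5 is the largest).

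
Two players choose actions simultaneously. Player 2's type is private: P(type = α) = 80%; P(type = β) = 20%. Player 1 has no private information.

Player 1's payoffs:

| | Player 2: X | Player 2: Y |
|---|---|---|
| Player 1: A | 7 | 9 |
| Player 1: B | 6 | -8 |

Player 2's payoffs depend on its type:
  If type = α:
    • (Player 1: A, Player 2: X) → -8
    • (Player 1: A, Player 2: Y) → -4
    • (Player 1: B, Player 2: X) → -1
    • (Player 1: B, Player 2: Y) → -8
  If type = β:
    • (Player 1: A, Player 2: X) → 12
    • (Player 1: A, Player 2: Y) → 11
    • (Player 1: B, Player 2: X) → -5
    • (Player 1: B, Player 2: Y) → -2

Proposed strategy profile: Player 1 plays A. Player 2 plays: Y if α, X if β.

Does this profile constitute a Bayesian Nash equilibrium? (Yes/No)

Yes

Player 1 plays A: E[A] = 0.8·(9) + 0.2·(7) = 8.6; E[B] = -5.2. Best-responding. ✓
Player 2 (type α), facing A: X gives -8, Y gives -4. Proposed Y is best. ✓
Player 2 (type β), facing A: X gives 12, Y gives 11. Proposed X is best. ✓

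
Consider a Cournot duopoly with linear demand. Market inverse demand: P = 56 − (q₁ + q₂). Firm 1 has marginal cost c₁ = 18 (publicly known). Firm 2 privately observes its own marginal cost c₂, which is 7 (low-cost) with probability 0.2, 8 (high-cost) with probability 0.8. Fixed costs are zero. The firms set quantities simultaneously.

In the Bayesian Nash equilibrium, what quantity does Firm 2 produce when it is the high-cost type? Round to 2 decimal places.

Firm 2 with cost c maximizes (56 − (q₁+q₂) − c)·q₂, giving q₂(c) = (56 − c − q₁)/2.
E[c₂] = 0.2·7 + 0.8·8 = 7.8
Firm 1's FOC against E[q₂] yields q₁ = (56 − 2·18 + E[c₂])/3 = (56 − 36 + 7.8)/3 = 9.26667.
q₂(high-cost) = (56 − 8 − 9.26667)/2 = 19.3667.

19.37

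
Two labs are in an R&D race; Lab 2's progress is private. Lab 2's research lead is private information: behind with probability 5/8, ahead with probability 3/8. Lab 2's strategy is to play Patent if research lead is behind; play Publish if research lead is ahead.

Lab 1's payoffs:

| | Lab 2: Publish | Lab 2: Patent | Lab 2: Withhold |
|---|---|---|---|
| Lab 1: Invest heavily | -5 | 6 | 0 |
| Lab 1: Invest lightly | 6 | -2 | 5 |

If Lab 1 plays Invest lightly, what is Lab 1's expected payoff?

E[Invest lightly] = 5/8·(-2) + 3/8·6 = (-5/4) + 9/4 = 1

1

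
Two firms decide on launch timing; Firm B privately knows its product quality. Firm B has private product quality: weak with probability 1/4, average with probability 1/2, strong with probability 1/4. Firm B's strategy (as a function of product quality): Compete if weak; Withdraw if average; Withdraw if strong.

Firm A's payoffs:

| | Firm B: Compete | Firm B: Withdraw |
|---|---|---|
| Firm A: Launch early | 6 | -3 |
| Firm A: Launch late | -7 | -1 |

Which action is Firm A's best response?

Launch early

Compute Firm A's expected payoff for each action, taking the expectation over Firm B's type.
E[Launch early] = 1/4·(6) + 1/2·(-3) + 1/4·(-3) = -3/4
E[Launch late] = 1/4·(-7) + 1/2·(-1) + 1/4·(-1) = -5/2
Best response: Launch early (-3/4 is the largest).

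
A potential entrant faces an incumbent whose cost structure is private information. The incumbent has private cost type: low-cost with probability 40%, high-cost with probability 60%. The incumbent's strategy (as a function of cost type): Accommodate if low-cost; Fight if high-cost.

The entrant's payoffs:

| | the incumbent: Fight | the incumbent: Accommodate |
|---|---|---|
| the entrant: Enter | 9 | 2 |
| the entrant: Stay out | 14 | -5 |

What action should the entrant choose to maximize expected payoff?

Stay out

Compute the entrant's expected payoff for each action, taking the expectation over the incumbent's type.
E[Enter] = 0.4·(2) + 0.6·(9) = 6.2
E[Stay out] = 0.4·(-5) + 0.6·(14) = 6.4
Best response: Stay out (6.4 is the largest).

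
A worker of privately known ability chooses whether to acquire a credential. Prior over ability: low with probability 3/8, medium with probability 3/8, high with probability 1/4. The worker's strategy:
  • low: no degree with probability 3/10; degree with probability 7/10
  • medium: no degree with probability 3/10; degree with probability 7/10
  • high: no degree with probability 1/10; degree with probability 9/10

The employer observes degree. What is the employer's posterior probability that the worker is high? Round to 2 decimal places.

P(degree) = (3/8)·(7/10) + (3/8)·(7/10) + (1/4)·(9/10) = 3/4
P(high | degree) = ((1/4)·(9/10)) / (3/4) = (9/40) / (3/4) = 3/10

0.30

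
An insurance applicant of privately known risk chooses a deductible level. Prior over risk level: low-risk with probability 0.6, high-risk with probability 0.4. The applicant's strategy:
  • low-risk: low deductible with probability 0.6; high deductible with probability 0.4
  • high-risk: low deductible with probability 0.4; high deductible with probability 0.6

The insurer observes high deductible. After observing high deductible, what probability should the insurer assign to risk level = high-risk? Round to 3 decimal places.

Apply Bayes' rule using the sender's strategy as the likelihood.
P(high deductible) = 0.6·0.4 + 0.4·0.6 = 0.48
P(high-risk | high deductible) = (0.4·0.6) / 0.48 = 0.24 / 0.48 = 0.5

0.500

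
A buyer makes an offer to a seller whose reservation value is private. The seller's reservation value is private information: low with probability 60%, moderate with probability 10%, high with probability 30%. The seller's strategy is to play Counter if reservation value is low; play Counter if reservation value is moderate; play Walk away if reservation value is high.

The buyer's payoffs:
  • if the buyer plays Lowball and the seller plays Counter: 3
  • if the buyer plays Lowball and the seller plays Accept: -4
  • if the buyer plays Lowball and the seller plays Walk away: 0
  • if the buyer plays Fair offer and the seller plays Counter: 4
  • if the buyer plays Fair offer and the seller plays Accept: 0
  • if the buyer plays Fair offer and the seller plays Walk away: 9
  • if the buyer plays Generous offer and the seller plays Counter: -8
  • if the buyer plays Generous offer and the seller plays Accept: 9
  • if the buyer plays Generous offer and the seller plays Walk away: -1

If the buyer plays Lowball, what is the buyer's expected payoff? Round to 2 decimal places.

2.10

E[Lowball] = 0.6·3 + 0.1·3 + 0.3·0 = 1.8 + 0.3 + 0 = 2.1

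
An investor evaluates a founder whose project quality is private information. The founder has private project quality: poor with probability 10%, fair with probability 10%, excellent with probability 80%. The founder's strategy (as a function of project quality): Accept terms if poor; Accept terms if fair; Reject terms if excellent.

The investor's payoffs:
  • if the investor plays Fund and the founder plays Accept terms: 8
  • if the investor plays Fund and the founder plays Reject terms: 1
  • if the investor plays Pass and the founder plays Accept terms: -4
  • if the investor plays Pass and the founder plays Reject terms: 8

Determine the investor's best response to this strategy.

E[Fund] = 0.1·(8) + 0.1·(8) + 0.8·(1) = 2.4
E[Pass] = 0.1·(-4) + 0.1·(-4) + 0.8·(8) = 5.6
Best response: Pass (5.6 is the largest).

Pass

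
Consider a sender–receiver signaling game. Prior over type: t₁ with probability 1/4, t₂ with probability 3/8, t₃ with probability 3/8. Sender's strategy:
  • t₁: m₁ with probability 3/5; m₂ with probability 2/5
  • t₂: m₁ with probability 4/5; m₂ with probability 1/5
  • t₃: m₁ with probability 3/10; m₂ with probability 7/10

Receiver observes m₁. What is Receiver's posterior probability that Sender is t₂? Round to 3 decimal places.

P(m₁) = (1/4)·(3/5) + (3/8)·(4/5) + (3/8)·(3/10) = 9/16
P(t₂ | m₁) = ((3/8)·(4/5)) / (9/16) = (3/10) / (9/16) = 8/15

0.533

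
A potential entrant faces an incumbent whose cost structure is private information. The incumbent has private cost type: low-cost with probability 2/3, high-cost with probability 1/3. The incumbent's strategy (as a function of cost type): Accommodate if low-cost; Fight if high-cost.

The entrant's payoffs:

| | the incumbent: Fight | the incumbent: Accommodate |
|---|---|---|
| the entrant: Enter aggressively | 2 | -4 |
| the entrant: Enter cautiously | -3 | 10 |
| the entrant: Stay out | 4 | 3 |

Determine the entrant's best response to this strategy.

E[Enter aggressively] = 2/3·(-4) + 1/3·(2) = -2
E[Enter cautiously] = 2/3·(10) + 1/3·(-3) = 17/3
E[Stay out] = 2/3·(3) + 1/3·(4) = 10/3
Best response: Enter cautiously (17/3 is the largest).

Enter cautiously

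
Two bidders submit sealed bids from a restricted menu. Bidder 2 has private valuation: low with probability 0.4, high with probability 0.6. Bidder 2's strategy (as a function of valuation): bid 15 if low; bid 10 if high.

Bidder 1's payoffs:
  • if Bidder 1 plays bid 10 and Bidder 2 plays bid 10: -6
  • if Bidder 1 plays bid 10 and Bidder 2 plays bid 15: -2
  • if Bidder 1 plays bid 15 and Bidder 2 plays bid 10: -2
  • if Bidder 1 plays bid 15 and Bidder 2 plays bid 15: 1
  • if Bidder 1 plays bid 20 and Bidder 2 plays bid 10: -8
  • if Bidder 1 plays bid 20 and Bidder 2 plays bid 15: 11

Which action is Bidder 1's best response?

Compute Bidder 1's expected payoff for each action, taking the expectation over Bidder 2's type.
E[bid 10] = 0.4·(-2) + 0.6·(-6) = -4.4
E[bid 15] = 0.4·(1) + 0.6·(-2) = -0.8
E[bid 20] = 0.4·(11) + 0.6·(-8) = -0.4
Best response: bid 20 (-0.4 is the largest).

bid 20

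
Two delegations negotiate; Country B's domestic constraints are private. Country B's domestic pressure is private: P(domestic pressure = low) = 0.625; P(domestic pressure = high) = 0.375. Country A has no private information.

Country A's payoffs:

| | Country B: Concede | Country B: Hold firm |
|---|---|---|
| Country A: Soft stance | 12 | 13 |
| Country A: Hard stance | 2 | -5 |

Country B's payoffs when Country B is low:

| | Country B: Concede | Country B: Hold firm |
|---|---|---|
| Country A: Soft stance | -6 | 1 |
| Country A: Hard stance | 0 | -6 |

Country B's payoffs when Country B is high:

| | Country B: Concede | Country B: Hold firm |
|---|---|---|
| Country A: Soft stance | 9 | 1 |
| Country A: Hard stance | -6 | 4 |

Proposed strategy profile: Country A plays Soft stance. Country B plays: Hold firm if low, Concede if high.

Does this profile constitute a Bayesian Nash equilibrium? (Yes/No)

Country A plays Soft stance: E[Soft stance] = 0.625·(13) + 0.375·(12) = 12.625; E[Hard stance] = -2.375. Best-responding. ✓
Country B (domestic pressure low), facing Soft stance: Concede gives -6, Hold firm gives 1. Proposed Hold firm is best. ✓
Country B (domestic pressure high), facing Soft stance: Concede gives 9, Hold firm gives 1. Proposed Concede is best. ✓

Yes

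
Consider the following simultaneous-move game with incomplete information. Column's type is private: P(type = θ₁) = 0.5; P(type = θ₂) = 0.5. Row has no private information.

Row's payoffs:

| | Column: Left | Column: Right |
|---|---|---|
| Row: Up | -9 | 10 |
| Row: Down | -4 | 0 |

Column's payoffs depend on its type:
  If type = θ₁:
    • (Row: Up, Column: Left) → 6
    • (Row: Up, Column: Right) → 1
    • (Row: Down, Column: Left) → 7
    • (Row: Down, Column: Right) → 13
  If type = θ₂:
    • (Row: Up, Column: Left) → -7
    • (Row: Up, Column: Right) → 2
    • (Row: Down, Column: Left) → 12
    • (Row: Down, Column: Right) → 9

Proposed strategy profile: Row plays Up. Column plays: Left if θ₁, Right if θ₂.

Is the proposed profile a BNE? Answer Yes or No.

Row plays Up: E[Up] = 0.5·(-9) + 0.5·(10) = 0.5; E[Down] = -2. Best-responding. ✓
Column (type θ₁), facing Up: Left gives 6, Right gives 1. Proposed Left is best. ✓
Column (type θ₂), facing Up: Left gives -7, Right gives 2. Proposed Right is best. ✓

Yes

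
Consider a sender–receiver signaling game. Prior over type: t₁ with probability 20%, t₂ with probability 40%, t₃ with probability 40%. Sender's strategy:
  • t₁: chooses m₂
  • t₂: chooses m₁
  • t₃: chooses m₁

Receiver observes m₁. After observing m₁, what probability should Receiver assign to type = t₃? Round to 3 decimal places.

P(m₁) = 0.2·0 + 0.4·1 + 0.4·1 = 0.8
P(t₃ | m₁) = (0.4·1) / 0.8 = 0.4 / 0.8 = 0.5

0.500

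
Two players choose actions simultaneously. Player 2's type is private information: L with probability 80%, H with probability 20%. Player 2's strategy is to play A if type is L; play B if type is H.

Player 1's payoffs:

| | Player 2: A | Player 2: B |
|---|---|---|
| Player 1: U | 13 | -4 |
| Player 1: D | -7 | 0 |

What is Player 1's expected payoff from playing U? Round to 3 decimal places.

9.600

Take the expectation over Player 2's type, weighting each type's action by its prior probability.
E[U] = 0.8·13 + 0.2·(-4) = 10.4 + (-0.8) = 9.6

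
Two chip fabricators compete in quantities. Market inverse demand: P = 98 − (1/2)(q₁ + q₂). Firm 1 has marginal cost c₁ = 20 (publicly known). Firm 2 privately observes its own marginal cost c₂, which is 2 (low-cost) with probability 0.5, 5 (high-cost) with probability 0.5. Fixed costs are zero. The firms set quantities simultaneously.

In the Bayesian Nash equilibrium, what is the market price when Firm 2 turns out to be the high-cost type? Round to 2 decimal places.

41.25

Type-c best response for Firm 2: q₂(c) = (98 − c) − q₁/2.
Firm 1 maximizes expected profit; its first-order condition is 98 − q₁ − (1/2)E[q₂] − 20 = 0.
Substituting E[q₂] and solving: E[c₂] = 3.5, so q₁ = (98 − 2·20 + 3.5)/(3/2) = 41.
q₂(high-cost) = 72.5, so P = 98 − (1/2)·(41 + 72.5) = 41.25.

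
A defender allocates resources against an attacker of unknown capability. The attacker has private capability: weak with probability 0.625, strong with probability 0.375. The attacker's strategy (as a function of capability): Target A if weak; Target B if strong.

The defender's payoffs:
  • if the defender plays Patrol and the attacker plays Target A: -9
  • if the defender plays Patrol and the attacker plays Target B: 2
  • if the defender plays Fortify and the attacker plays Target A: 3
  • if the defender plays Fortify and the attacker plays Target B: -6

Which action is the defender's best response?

Compute the defender's expected payoff for each action, taking the expectation over the attacker's type.
E[Patrol] = 0.625·(-9) + 0.375·(2) = -4.875
E[Fortify] = 0.625·(3) + 0.375·(-6) = -0.375
Best response: Fortify (-0.375 is the largest).

Fortify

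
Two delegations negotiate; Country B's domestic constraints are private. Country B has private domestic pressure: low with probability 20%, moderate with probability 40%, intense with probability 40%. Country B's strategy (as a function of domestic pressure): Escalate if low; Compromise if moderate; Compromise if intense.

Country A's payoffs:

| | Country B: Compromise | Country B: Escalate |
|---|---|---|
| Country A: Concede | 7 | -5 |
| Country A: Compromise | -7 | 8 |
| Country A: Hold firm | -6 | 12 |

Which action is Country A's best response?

E[Concede] = 0.2·(-5) + 0.4·(7) + 0.4·(7) = 4.6
E[Compromise] = 0.2·(8) + 0.4·(-7) + 0.4·(-7) = -4
E[Hold firm] = 0.2·(12) + 0.4·(-6) + 0.4·(-6) = -2.4
Best response: Concede (4.6 is the largest).

Concede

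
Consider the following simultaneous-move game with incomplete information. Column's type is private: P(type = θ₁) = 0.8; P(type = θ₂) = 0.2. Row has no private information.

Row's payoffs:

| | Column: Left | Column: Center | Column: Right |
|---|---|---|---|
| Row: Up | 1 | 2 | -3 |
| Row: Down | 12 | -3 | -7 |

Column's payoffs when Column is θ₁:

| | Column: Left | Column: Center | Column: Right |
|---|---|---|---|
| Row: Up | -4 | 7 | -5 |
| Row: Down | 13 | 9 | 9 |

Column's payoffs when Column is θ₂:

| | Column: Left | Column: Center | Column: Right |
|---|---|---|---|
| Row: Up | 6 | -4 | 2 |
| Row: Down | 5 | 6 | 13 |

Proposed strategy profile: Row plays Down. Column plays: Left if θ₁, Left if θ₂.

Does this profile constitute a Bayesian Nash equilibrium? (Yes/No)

No

A profile is a BNE iff every type of every player is best-responding given beliefs about the other side.
Row plays Down: E[Down] = 0.8·(12) + 0.2·(12) = 12; E[Up] = 1. Best-responding. ✓
Column (type θ₁), facing Down: Left gives 13, Center gives 9, Right gives 9. Proposed Left is best. ✓
Column (type θ₂), facing Down: Left gives 5, Center gives 6, Right gives 13. Proposed Left is not best — profitable deviation exists. ✗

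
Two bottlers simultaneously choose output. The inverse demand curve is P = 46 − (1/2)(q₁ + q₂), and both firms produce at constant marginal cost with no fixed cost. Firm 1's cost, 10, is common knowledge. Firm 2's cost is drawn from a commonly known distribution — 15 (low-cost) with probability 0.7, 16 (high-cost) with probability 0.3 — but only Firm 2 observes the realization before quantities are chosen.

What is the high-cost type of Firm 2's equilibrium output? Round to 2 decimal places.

Type-c best response for Firm 2: q₂(c) = (46 − c) − q₁/2.
Firm 1 maximizes expected profit; its first-order condition is 46 − q₁ − (1/2)E[q₂] − 10 = 0.
Substituting E[q₂] and solving: E[c₂] = 15.3, so q₁ = (46 − 2·10 + 15.3)/(3/2) = 27.5333.
q₂(high-cost) = (46 − 16 − (1/2)·27.5333) = 16.2333.

16.23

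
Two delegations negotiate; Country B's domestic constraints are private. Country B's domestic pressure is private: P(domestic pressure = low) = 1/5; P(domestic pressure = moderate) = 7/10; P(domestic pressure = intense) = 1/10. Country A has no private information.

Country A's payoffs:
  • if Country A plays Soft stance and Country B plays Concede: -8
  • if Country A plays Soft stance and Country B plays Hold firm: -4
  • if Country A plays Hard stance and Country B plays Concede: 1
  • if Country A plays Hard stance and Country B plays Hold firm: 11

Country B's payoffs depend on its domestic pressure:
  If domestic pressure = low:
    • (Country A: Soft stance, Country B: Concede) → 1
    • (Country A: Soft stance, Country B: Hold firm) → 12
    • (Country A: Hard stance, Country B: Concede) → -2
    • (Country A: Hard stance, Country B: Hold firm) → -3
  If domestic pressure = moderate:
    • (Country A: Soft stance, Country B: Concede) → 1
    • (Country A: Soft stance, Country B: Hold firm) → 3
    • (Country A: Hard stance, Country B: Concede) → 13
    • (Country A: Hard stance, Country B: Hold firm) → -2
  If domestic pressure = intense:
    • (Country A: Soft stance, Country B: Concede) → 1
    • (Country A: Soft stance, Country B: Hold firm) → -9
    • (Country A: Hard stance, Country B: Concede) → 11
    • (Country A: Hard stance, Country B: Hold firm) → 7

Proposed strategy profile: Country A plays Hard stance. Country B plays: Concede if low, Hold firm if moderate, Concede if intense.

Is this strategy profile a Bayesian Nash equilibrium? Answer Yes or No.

Country A plays Hard stance: E[Hard stance] = 1/5·(1) + 7/10·(11) + 1/10·(1) = 8; E[Soft stance] = -26/5. Best-responding. ✓
Country B (domestic pressure low), facing Hard stance: Concede gives -2, Hold firm gives -3. Proposed Concede is best. ✓
Country B (domestic pressure moderate), facing Hard stance: Concede gives 13, Hold firm gives -2. Proposed Hold firm is not best — profitable deviation exists. ✗
Country B (domestic pressure intense), facing Hard stance: Concede gives 11, Hold firm gives 7. Proposed Concede is best. ✓

No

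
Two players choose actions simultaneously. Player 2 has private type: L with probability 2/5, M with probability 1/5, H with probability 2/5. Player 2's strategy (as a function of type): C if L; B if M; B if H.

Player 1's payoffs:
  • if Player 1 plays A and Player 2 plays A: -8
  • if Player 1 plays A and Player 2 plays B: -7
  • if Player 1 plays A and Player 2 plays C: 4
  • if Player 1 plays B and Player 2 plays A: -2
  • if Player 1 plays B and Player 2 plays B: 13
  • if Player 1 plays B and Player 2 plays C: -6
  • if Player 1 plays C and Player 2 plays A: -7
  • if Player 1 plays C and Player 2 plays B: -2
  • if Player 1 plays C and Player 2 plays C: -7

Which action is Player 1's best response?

B

E[A] = 2/5·(4) + 1/5·(-7) + 2/5·(-7) = -13/5
E[B] = 2/5·(-6) + 1/5·(13) + 2/5·(13) = 27/5
E[C] = 2/5·(-7) + 1/5·(-2) + 2/5·(-2) = -4
Best response: B (27/5 is the largest).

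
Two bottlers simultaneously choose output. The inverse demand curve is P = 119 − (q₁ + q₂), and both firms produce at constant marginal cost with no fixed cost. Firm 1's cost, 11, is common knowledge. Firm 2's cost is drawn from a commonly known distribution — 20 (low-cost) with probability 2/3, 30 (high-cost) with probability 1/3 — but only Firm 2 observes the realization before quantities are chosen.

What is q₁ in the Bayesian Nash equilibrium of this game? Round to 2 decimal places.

Type-c best response for Firm 2: q₂(c) = (119 − c)/2 − q₁/2.
Firm 1 maximizes expected profit; its first-order condition is 119 − 2q₁ − E[q₂] − 11 = 0.
Substituting E[q₂] and solving: E[c₂] = 23.3333, so q₁ = (119 − 2·11 + 23.3333)/3 = 40.1111.

40.11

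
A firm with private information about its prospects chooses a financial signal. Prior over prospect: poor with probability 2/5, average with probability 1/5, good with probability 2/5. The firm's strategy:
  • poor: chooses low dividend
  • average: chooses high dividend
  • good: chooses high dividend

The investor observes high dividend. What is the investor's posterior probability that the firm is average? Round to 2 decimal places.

0.33

P(high dividend) = (2/5)·0 + (1/5)·1 + (2/5)·1 = 3/5
P(average | high dividend) = ((1/5)·1) / (3/5) = (1/5) / (3/5) = 1/3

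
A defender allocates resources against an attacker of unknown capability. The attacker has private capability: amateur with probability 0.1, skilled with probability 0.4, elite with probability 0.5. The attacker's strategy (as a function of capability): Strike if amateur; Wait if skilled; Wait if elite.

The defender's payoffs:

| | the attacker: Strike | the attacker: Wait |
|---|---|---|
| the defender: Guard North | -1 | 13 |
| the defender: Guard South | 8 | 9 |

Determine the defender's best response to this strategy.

Guard North

E[Guard North] = 0.1·(-1) + 0.4·(13) + 0.5·(13) = 11.6
E[Guard South] = 0.1·(8) + 0.4·(9) + 0.5·(9) = 8.9
Best response: Guard North (11.6 is the largest).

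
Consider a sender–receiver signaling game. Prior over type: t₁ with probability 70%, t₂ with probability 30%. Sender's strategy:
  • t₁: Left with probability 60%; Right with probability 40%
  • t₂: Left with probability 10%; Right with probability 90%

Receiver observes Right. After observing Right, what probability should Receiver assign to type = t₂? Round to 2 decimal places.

P(Right) = 0.7·0.4 + 0.3·0.9 = 0.55
P(t₂ | Right) = (0.3·0.9) / 0.55 = 0.27 / 0.55 = 0.490909

0.49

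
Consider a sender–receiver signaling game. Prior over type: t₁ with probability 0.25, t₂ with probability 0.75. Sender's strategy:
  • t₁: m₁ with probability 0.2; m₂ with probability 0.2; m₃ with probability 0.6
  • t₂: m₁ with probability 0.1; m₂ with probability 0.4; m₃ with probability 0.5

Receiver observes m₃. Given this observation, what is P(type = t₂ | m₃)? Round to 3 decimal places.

0.714

Apply Bayes' rule using the sender's strategy as the likelihood.
P(m₃) = 0.25·0.6 + 0.75·0.5 = 0.525
P(t₂ | m₃) = (0.75·0.5) / 0.525 = 0.375 / 0.525 = 0.714286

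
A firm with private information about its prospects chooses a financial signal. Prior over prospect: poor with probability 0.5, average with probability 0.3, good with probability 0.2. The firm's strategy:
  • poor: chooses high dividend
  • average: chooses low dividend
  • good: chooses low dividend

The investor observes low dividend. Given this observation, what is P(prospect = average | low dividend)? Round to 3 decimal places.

0.600

Apply Bayes' rule using the sender's strategy as the likelihood.
P(low dividend) = 0.5·0 + 0.3·1 + 0.2·1 = 0.5
P(average | low dividend) = (0.3·1) / 0.5 = 0.3 / 0.5 = 0.6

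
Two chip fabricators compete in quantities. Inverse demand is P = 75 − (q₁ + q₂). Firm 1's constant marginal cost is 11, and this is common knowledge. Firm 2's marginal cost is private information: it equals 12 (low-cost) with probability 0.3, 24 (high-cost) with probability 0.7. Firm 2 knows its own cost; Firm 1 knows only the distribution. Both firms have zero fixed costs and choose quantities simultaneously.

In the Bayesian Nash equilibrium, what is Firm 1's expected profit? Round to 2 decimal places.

598.62

Type-c best response for Firm 2: q₂(c) = (75 − c)/2 − q₁/2.
Firm 1 maximizes expected profit; its first-order condition is 75 − 2q₁ − E[q₂] − 11 = 0.
Substituting E[q₂] and solving: E[c₂] = 20.4, so q₁ = (75 − 2·11 + 20.4)/3 = 24.4667.
E[P] = 75 − (q₁ + E[q₂]) = 35.4667; Firm 1's expected profit = (E[P] − 11)·q₁ = (35.4667 − 11)·24.4667 = 598.618.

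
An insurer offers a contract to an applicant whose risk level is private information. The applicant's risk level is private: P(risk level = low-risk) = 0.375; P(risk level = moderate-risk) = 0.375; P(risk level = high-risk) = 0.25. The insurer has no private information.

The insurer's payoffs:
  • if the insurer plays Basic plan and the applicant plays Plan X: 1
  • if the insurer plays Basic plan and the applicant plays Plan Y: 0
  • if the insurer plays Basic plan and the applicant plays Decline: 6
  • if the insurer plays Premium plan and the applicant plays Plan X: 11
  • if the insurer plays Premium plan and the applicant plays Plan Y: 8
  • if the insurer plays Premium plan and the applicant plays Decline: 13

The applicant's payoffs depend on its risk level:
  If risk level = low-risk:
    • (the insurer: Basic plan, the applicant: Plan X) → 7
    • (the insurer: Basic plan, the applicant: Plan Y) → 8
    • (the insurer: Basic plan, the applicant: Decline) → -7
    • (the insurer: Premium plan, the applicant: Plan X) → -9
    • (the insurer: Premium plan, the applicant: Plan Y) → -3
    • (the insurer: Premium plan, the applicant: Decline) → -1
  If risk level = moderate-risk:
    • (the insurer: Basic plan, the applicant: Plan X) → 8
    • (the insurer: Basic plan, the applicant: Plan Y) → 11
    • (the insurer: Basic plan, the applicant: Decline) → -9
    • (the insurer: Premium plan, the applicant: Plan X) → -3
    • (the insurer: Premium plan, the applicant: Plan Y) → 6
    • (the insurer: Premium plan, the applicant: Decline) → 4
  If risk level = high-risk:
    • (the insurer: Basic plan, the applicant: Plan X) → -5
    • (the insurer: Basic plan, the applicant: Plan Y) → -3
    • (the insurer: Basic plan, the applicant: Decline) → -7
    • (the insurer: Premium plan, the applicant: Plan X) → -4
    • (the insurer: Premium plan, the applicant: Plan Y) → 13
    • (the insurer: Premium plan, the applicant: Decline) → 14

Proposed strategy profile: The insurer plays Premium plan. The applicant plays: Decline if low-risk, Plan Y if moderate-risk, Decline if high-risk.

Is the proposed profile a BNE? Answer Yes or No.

The insurer plays Premium plan: E[Premium plan] = 0.375·(13) + 0.375·(8) + 0.25·(13) = 11.125; E[Basic plan] = 3.75. Best-responding. ✓
The applicant (risk level low-risk), facing Premium plan: Plan X gives -9, Plan Y gives -3, Decline gives -1. Proposed Decline is best. ✓
The applicant (risk level moderate-risk), facing Premium plan: Plan X gives -3, Plan Y gives 6, Decline gives 4. Proposed Plan Y is best. ✓
The applicant (risk level high-risk), facing Premium plan: Plan X gives -4, Plan Y gives 13, Decline gives 14. Proposed Decline is best. ✓

Yes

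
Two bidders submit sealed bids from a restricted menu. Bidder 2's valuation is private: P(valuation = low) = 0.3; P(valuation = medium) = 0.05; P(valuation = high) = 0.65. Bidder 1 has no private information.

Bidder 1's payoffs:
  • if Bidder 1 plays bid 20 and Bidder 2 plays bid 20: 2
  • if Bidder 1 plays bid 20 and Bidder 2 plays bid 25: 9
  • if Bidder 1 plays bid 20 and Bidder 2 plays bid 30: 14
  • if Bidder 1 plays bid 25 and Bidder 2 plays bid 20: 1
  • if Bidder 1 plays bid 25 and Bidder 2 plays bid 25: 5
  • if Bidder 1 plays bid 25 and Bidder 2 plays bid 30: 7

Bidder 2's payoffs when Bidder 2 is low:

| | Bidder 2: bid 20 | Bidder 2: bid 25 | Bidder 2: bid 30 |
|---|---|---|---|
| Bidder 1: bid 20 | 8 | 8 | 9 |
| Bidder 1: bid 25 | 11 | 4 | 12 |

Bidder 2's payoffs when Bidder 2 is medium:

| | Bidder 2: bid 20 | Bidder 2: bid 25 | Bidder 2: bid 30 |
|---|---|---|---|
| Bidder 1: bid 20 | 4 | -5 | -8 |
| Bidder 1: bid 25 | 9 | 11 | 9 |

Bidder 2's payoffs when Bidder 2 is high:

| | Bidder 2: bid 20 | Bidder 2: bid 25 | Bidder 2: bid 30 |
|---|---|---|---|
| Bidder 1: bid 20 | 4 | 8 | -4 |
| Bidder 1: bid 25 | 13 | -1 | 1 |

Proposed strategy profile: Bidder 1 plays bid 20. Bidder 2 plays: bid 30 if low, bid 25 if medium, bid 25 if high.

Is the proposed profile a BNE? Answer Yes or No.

Bidder 1 plays bid 20: E[bid 20] = 0.3·(14) + 0.05·(9) + 0.65·(9) = 10.5; E[bid 25] = 5.6. Best-responding. ✓
Bidder 2 (valuation low), facing bid 20: bid 20 gives 8, bid 25 gives 8, bid 30 gives 9. Proposed bid 30 is best. ✓
Bidder 2 (valuation medium), facing bid 20: bid 20 gives 4, bid 25 gives -5, bid 30 gives -8. Proposed bid 25 is not best — profitable deviation exists. ✗
Bidder 2 (valuation high), facing bid 20: bid 20 gives 4, bid 25 gives 8, bid 30 gives -4. Proposed bid 25 is best. ✓

No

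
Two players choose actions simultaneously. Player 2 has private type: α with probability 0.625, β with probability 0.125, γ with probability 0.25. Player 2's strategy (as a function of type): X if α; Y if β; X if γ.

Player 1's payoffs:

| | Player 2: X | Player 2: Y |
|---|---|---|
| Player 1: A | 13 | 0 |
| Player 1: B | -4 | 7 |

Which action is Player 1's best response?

Compute Player 1's expected payoff for each action, taking the expectation over Player 2's type.
E[A] = 0.625·(13) + 0.125·(0) + 0.25·(13) = 11.375
E[B] = 0.625·(-4) + 0.125·(7) + 0.25·(-4) = -2.625
Best response: A (11.375 is the largest).

A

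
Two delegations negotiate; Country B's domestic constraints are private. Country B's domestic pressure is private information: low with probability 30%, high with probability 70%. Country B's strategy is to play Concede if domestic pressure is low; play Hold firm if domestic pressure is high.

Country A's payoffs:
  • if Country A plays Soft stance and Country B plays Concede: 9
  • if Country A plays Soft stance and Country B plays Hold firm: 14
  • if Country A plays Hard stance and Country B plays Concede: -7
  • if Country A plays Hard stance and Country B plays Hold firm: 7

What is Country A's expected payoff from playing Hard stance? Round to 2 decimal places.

2.80

E[Hard stance] = 0.3·(-7) + 0.7·7 = (-2.1) + 4.9 = 2.8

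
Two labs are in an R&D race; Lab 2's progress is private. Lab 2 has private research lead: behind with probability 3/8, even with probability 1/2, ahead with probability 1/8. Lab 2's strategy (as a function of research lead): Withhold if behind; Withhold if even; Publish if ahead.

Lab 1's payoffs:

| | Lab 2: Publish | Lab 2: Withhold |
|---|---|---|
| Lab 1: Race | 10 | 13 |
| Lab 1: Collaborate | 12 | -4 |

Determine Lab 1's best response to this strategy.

Compute Lab 1's expected payoff for each action, taking the expectation over Lab 2's type.
E[Race] = 3/8·(13) + 1/2·(13) + 1/8·(10) = 101/8
E[Collaborate] = 3/8·(-4) + 1/2·(-4) + 1/8·(12) = -2
Best response: Race (101/8 is the largest).

Race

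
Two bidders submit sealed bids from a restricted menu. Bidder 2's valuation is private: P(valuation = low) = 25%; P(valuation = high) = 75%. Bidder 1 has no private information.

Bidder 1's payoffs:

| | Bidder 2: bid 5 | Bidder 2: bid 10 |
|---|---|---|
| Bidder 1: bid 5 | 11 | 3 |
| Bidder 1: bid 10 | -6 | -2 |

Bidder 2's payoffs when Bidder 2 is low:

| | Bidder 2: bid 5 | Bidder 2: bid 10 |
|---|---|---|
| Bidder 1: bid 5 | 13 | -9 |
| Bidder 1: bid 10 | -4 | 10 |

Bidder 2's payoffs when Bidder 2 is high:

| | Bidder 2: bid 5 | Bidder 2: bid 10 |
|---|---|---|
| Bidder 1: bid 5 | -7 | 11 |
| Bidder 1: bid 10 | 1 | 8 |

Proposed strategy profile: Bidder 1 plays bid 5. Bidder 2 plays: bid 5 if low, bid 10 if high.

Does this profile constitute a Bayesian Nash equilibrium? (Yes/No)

Yes

Bidder 1 plays bid 5: E[bid 5] = 0.25·(11) + 0.75·(3) = 5; E[bid 10] = -3. Best-responding. ✓
Bidder 2 (valuation low), facing bid 5: bid 5 gives 13, bid 10 gives -9. Proposed bid 5 is best. ✓
Bidder 2 (valuation high), facing bid 5: bid 5 gives -7, bid 10 gives 11. Proposed bid 10 is best. ✓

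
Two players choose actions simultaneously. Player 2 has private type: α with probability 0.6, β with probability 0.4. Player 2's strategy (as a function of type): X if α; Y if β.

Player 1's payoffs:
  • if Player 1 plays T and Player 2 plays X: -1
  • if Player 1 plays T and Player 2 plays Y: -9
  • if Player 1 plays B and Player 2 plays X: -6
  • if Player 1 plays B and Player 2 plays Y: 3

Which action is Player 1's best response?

B

E[T] = 0.6·(-1) + 0.4·(-9) = -4.2
E[B] = 0.6·(-6) + 0.4·(3) = -2.4
Best response: B (-2.4 is the largest).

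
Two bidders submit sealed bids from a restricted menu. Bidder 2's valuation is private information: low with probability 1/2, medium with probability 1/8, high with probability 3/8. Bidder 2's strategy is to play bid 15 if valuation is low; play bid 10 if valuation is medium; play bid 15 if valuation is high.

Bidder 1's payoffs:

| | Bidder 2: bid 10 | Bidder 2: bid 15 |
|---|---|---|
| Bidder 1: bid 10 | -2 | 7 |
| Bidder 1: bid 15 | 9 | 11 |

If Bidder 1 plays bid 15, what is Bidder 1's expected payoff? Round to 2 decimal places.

E[bid 15] = 1/2·11 + 1/8·9 + 3/8·11 = 11/2 + 9/8 + 33/8 = 43/4

10.75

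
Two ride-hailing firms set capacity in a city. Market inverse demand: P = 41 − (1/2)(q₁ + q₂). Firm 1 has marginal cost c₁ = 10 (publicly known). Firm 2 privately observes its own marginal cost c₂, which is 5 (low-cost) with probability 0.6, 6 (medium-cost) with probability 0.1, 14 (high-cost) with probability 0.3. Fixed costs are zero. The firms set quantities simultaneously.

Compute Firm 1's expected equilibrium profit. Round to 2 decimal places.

Each type of Firm 2 best-responds to q₁; Firm 1 best-responds to the expected q₂ over Firm 2's types.
Firm 2 with cost c maximizes (41 − (1/2)(q₁+q₂) − c)·q₂, giving q₂(c) = (41 − c − (1/2)q₁).
E[c₂] = 0.6·5 + 0.1·6 + 0.3·14 = 7.8
Firm 1's FOC against E[q₂] yields q₁ = (41 − 2·10 + E[c₂])/(3/2) = (41 − 20 + 7.8)/(3/2) = 19.2.
E[P] = 41 − (1/2)·(q₁ + E[q₂]) = 19.6; Firm 1's expected profit = (E[P] − 10)·q₁ = (19.6 − 10)·19.2 = 184.32.

184.32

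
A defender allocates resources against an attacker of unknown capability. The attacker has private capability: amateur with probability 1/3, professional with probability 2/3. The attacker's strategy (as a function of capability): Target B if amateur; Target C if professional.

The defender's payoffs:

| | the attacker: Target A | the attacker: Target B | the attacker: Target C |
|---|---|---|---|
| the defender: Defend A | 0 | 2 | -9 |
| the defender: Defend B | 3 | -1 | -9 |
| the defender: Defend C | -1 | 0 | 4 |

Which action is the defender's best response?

E[Defend A] = 1/3·(2) + 2/3·(-9) = -16/3
E[Defend B] = 1/3·(-1) + 2/3·(-9) = -19/3
E[Defend C] = 1/3·(0) + 2/3·(4) = 8/3
Best response: Defend C (8/3 is the largest).

Defend C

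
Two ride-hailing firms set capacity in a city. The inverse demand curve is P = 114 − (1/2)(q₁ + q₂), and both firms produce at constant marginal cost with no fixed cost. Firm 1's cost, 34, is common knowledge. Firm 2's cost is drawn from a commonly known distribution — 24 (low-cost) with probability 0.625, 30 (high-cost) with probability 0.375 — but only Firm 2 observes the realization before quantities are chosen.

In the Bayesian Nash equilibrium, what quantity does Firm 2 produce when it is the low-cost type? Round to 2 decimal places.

Each type of Firm 2 best-responds to q₁; Firm 1 best-responds to the expected q₂ over Firm 2's types.
Firm 2 with cost c maximizes (114 − (1/2)(q₁+q₂) − c)·q₂, giving q₂(c) = (114 − c − (1/2)q₁).
E[c₂] = 0.625·24 + 0.375·30 = 26.25
Firm 1's FOC against E[q₂] yields q₁ = (114 − 2·34 + E[c₂])/(3/2) = (114 − 68 + 26.25)/(3/2) = 48.1667.
q₂(low-cost) = (114 − 24 − (1/2)·48.1667) = 65.9167.

65.92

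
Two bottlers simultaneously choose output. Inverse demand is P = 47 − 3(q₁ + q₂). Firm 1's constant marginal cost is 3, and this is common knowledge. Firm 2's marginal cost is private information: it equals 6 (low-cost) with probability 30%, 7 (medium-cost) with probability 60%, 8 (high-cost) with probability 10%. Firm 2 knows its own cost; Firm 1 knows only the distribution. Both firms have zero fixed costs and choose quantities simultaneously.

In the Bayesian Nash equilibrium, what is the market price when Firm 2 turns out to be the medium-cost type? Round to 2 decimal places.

19.03

Type-c best response for Firm 2: q₂(c) = (47 − c)/6 − q₁/2.
Firm 1 maximizes expected profit; its first-order condition is 47 − 6q₁ − 3E[q₂] − 3 = 0.
Substituting E[q₂] and solving: E[c₂] = 6.8, so q₁ = (47 − 2·3 + 6.8)/9 = 5.31111.
q₂(medium-cost) = 4.01111, so P = 47 − 3·(5.31111 + 4.01111) = 19.0333.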